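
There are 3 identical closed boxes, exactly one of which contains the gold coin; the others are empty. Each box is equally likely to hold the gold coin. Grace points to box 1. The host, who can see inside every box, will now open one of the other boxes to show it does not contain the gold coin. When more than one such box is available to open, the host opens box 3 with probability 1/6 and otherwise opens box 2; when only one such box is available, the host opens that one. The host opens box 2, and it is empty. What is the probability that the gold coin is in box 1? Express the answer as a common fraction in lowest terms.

5/11

Consider each possible location of the gold coin in turn.
If it is in box 1 (prior 1/3): box 3 is available but not opened, probability 5/6; weight (1/3)·(5/6) = 5/18.
If it is in box 2 (prior 1/3): the host opened box 2, so this case is ruled out; weight (1/3)·0 = 0.
If it is in box 3 (prior 1/3): only box 2 is available, probability 1; weight (1/3)·1 = 1/3.
The weights sum to 11/18.
So P(the gold coin in box 1 | the host opened box 2) = (5/18) / (11/18) = 5/11.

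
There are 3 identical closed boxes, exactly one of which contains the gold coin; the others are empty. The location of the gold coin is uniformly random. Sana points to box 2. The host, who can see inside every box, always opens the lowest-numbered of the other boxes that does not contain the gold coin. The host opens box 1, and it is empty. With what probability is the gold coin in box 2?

1/2

Apply Bayes' rule, conditioning on where the gold coin actually is.
If it is in box 1 (prior 1/3): the host opened box 1, so this case is ruled out; weight (1/3)·0 = 0.
If it is in either of boxes 2 and 3 (prior 1/3 each): box 1 is the lowest-numbered option available, probability 1; weight (1/3)·1 = 1/3 each.
The weights sum to 2/3.
So P(the gold coin in box 2 | the host opened box 1) = (1/3) / (2/3) = 1/2.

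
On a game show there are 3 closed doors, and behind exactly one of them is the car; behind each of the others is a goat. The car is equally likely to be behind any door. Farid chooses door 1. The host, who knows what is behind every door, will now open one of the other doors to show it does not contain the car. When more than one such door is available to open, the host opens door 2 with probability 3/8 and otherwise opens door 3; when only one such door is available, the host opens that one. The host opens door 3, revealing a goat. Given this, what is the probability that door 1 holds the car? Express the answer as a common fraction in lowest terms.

5/13

Condition on the true location of the car.
If it is behind door 1 (prior 1/3): door 2 is available but not opened, probability 5/8; weight (1/3)·(5/8) = 5/24.
If it is behind door 2 (prior 1/3): only door 3 is available, probability 1; weight (1/3)·1 = 1/3.
If it is behind door 3 (prior 1/3): the host opened door 3, so this case is ruled out; weight (1/3)·0 = 0.
The weights sum to 13/24.
So P(the car behind door 1 | the host opened door 3) = (5/24) / (13/24) = 5/13.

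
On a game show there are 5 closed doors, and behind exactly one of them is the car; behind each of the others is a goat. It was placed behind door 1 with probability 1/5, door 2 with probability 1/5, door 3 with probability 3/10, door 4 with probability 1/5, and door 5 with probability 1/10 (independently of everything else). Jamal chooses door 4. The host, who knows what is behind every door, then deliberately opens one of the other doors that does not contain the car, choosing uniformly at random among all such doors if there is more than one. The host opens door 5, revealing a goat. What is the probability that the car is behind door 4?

3/17

Apply Bayes' rule, conditioning on where the car actually is.
If it is behind either of doors 1 and 2 (prior 1/5 each): the host has 3 equally likely choices, so probability 1/3; weight (1/5)·(1/3) = 1/15 each.
If it is behind door 3 (prior 3/10): the host has 3 equally likely choices, so probability 1/3; weight (3/10)·(1/3) = 1/10.
If it is behind door 4 (prior 1/5): the host has 4 equally likely choices, so probability 1/4; weight (1/5)·(1/4) = 1/20.
If it is behind door 5 (prior 1/10): the host opened door 5, so this case is ruled out; weight (1/10)·0 = 0.
The weights sum to 17/60.
So P(the car behind door 4 | the host opened door 5) = (1/20) / (17/60) = 3/17.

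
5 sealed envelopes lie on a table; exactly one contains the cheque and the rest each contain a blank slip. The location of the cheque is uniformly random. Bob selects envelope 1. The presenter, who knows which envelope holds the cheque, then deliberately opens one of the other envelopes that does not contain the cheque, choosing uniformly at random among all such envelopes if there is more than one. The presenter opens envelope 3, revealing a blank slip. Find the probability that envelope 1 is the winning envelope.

1/5

Consider each possible location of the cheque in turn.
If it is in envelope 1 (prior 1/5): the presenter has 4 equally likely choices, so probability 1/4; weight (1/5)·(1/4) = 1/20.
If it is in any of envelopes 2, 4, and 5 (prior 1/5 each): the presenter has 3 equally likely choices, so probability 1/3; weight (1/5)·(1/3) = 1/15 each.
If it is in envelope 3 (prior 1/5): the presenter opened envelope 3, so this case is ruled out; weight (1/5)·0 = 0.
The weights sum to 1/4.
So P(the cheque in envelope 1 | the presenter opened envelope 3) = (1/20) / (1/4) = 1/5.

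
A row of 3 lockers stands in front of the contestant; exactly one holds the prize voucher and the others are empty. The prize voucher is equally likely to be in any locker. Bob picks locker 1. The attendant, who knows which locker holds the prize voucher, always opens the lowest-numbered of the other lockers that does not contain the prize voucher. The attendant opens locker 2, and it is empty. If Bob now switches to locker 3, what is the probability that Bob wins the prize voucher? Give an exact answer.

Apply Bayes' rule, conditioning on where the prize voucher actually is.
If it is in either of lockers 1 and 3 (prior 1/3 each): locker 2 is the lowest-numbered option available, probability 1; weight (1/3)·1 = 1/3 each.
If it is in locker 2 (prior 1/3): the attendant opened locker 2, so this case is ruled out; weight (1/3)·0 = 0.
The weights sum to 2/3.
So P(the prize voucher in locker 3 | the attendant opened locker 2) = (1/3) / (2/3) = 1/2.

1/2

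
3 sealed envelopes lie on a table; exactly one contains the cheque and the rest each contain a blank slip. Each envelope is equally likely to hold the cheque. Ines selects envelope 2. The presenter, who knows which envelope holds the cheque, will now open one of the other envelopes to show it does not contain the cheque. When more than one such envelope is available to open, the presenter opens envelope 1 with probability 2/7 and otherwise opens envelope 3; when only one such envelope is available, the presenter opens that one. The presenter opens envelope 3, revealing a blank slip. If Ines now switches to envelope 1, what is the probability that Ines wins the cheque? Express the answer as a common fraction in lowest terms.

Condition on the true location of the cheque.
If it is in envelope 1 (prior 1/3): only envelope 3 is available, probability 1; weight (1/3)·1 = 1/3.
If it is in envelope 2 (prior 1/3): envelope 1 is available but not opened, probability 5/7; weight (1/3)·(5/7) = 5/21.
If it is in envelope 3 (prior 1/3): the presenter opened envelope 3, so this case is ruled out; weight (1/3)·0 = 0.
The weights sum to 4/7.
So P(the cheque in envelope 1 | the presenter opened envelope 3) = (1/3) / (4/7) = 7/12.

7/12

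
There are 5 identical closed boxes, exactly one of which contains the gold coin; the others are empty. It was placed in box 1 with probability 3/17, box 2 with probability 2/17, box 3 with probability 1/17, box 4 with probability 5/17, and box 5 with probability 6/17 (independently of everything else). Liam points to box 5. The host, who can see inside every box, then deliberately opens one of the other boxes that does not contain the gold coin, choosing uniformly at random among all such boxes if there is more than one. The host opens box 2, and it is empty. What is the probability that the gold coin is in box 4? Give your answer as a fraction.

Consider each possible location of the gold coin in turn.
If it is in box 1 (prior 3/17): the host has 3 equally likely choices, so probability 1/3; weight (3/17)·(1/3) = 1/17.
If it is in box 2 (prior 2/17): the host opened box 2, so this case is ruled out; weight (2/17)·0 = 0.
If it is in box 3 (prior 1/17): the host has 3 equally likely choices, so probability 1/3; weight (1/17)·(1/3) = 1/51.
If it is in box 4 (prior 5/17): the host has 3 equally likely choices, so probability 1/3; weight (5/17)·(1/3) = 5/51.
If it is in box 5 (prior 6/17): the host has 4 equally likely choices, so probability 1/4; weight (6/17)·(1/4) = 3/34.
The weights sum to 9/34.
So P(the gold coin in box 4 | the host opened box 2) = (5/51) / (9/34) = 10/27.

10/27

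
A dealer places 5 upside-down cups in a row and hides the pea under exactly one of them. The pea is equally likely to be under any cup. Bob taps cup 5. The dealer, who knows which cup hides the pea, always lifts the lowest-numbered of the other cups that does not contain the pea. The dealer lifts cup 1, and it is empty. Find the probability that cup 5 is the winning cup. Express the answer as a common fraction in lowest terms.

1/4

Consider each possible location of the pea in turn.
If it is under cup 1 (prior 1/5): the dealer opened cup 1, so this case is ruled out; weight (1/5)·0 = 0.
If it is under any of cups 2, 3, 4, and 5 (prior 1/5 each): cup 1 is the lowest-numbered option available, probability 1; weight (1/5)·1 = 1/5 each.
The weights sum to 4/5.
So P(the pea under cup 5 | the dealer opened cup 1) = (1/5) / (4/5) = 1/4.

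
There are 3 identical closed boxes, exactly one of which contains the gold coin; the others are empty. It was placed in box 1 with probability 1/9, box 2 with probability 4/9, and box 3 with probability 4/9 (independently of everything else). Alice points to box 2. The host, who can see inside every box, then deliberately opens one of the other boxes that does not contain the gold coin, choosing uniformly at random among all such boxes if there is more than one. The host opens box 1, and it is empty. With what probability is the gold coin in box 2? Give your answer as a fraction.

1/3

Consider each possible location of the gold coin in turn.
If it is in box 1 (prior 1/9): the host opened box 1, so this case is ruled out; weight (1/9)·0 = 0.
If it is in box 2 (prior 4/9): the host has 2 equally likely choices, so probability 1/2; weight (4/9)·(1/2) = 2/9.
If it is in box 3 (prior 4/9): the host has no choice, probability 1; weight (4/9)·1 = 4/9.
The weights sum to 2/3.
So P(the gold coin in box 2 | the host opened box 1) = (2/9) / (2/3) = 1/3.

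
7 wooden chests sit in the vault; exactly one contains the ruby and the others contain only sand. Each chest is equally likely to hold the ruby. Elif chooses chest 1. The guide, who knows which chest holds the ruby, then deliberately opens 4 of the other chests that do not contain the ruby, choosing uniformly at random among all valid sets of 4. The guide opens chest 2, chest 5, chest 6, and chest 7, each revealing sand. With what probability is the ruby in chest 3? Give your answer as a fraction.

Consider each possible location of the ruby in turn.
If it is in chest 1 (prior 1/7): the guide has 15 equally likely choices, so probability 1/15; weight (1/7)·(1/15) = 1/105.
If it is in any of chests 2, 5, 6, and 7 (prior 1/7 each): that chest was opened and seen not to hold the prize — ruled out; weight (1/7)·0 = 0 each.
If it is in either of chests 3 and 4 (prior 1/7 each): the guide has 5 equally likely choices, so probability 1/5; weight (1/7)·(1/5) = 1/35 each.
The weights sum to 1/15.
So P(the ruby in chest 3 | the guide opened chest 2, chest 5, chest 6, and chest 7) = (1/35) / (1/15) = 3/7.

3/7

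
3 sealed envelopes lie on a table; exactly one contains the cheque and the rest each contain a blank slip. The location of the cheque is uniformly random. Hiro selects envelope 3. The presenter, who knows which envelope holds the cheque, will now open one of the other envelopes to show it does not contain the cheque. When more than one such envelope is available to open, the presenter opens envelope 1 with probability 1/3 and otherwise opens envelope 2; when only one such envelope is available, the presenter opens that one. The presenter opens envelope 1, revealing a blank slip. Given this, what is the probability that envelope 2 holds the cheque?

Condition on the true location of the cheque.
If it is in envelope 1 (prior 1/3): the presenter opened envelope 1, so this case is ruled out; weight (1/3)·0 = 0.
If it is in envelope 2 (prior 1/3): only envelope 1 is available, probability 1; weight (1/3)·1 = 1/3.
If it is in envelope 3 (prior 1/3): envelope 1 is available, opened with probability 1/3; weight (1/3)·(1/3) = 1/9.
The weights sum to 4/9.
So P(the cheque in envelope 2 | the presenter opened envelope 1) = (1/3) / (4/9) = 3/4.

3/4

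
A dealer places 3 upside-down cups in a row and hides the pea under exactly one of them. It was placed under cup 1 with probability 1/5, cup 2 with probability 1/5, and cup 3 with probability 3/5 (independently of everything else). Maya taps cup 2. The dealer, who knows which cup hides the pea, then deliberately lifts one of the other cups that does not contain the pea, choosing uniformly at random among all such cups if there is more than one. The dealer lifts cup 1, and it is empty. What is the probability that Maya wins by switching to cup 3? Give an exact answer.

6/7

Apply Bayes' rule, conditioning on where the pea actually is.
If it is under cup 1 (prior 1/5): the dealer opened cup 1, so this case is ruled out; weight (1/5)·0 = 0.
If it is under cup 2 (prior 1/5): the dealer has 2 equally likely choices, so probability 1/2; weight (1/5)·(1/2) = 1/10.
If it is under cup 3 (prior 3/5): the dealer has no choice, probability 1; weight (3/5)·1 = 3/5.
The weights sum to 7/10.
So P(the pea under cup 3 | the dealer opened cup 1) = (3/5) / (7/10) = 6/7.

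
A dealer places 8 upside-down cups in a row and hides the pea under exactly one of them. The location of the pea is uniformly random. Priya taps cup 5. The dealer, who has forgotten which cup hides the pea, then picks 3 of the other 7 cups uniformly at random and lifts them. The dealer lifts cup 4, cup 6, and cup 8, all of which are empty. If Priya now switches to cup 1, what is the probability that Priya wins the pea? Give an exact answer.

Consider each possible location of the pea in turn.
If it is under any of cups 1, 2, 3, 5, and 7 (prior 1/8 each): the dealer picks exactly this set with probability 1/35 regardless, and none is the prize; weight (1/8)·(1/35) = 1/280 each.
If it is under any of cups 4, 6, and 8 (prior 1/8 each): that cup was opened and seen not to hold the prize — ruled out; weight (1/8)·0 = 0 each.
The weights sum to 1/56.
So P(the pea under cup 1 | the dealer opened cup 4, cup 6, and cup 8) = (1/280) / (1/56) = 1/5.

1/5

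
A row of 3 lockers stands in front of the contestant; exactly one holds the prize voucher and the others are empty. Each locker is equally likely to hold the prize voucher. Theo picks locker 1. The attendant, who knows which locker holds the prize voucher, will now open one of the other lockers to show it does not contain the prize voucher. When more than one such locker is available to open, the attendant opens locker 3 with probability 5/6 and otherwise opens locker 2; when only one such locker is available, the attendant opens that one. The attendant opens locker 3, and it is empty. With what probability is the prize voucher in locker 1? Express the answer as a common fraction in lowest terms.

Condition on the true location of the prize voucher.
If it is in locker 1 (prior 1/3): locker 3 is available, opened with probability 5/6; weight (1/3)·(5/6) = 5/18.
If it is in locker 2 (prior 1/3): only locker 3 is available, probability 1; weight (1/3)·1 = 1/3.
If it is in locker 3 (prior 1/3): the attendant opened locker 3, so this case is ruled out; weight (1/3)·0 = 0.
The weights sum to 11/18.
So P(the prize voucher in locker 1 | the attendant opened locker 3) = (5/18) / (11/18) = 5/11.

5/11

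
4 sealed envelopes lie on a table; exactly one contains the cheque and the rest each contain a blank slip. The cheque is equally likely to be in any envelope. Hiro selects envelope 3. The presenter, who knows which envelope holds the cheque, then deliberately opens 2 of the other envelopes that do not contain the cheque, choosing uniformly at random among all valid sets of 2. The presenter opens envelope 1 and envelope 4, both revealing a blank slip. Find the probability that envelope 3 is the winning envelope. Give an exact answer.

Apply Bayes' rule, conditioning on where the cheque actually is.
If it is in either of envelopes 1 and 4 (prior 1/4 each): that envelope was opened and seen not to hold the prize — ruled out; weight (1/4)·0 = 0 each.
If it is in envelope 2 (prior 1/4): the presenter has no choice, probability 1; weight (1/4)·1 = 1/4.
If it is in envelope 3 (prior 1/4): the presenter has 3 equally likely choices, so probability 1/3; weight (1/4)·(1/3) = 1/12.
The weights sum to 1/3.
So P(the cheque in envelope 3 | the presenter opened envelope 1 and envelope 4) = (1/12) / (1/3) = 1/4.

1/4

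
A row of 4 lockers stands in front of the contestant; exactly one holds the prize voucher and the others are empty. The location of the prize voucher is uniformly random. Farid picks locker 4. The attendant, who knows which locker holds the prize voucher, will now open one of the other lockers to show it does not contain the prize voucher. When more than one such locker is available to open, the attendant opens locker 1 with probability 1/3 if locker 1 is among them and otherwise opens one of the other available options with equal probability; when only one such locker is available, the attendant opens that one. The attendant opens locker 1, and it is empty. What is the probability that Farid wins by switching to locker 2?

Apply Bayes' rule, conditioning on where the prize voucher actually is.
If it is in locker 1 (prior 1/4): the attendant opened locker 1, so this case is ruled out; weight (1/4)·0 = 0.
If it is in any of lockers 2, 3, and 4 (prior 1/4 each): locker 1 is available, opened with probability 1/3; weight (1/4)·(1/3) = 1/12 each.
The weights sum to 1/4.
So P(the prize voucher in locker 2 | the attendant opened locker 1) = (1/12) / (1/4) = 1/3.

1/3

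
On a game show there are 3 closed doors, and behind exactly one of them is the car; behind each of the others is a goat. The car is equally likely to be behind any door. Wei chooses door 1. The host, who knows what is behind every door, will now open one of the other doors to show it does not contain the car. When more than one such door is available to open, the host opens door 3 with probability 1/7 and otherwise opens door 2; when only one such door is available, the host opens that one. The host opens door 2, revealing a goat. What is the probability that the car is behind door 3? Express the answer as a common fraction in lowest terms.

7/13

Condition on the true location of the car.
If it is behind door 1 (prior 1/3): door 3 is available but not opened, probability 6/7; weight (1/3)·(6/7) = 2/7.
If it is behind door 2 (prior 1/3): the host opened door 2, so this case is ruled out; weight (1/3)·0 = 0.
If it is behind door 3 (prior 1/3): only door 2 is available, probability 1; weight (1/3)·1 = 1/3.
The weights sum to 13/21.
So P(the car behind door 3 | the host opened door 2) = (1/3) / (13/21) = 7/13.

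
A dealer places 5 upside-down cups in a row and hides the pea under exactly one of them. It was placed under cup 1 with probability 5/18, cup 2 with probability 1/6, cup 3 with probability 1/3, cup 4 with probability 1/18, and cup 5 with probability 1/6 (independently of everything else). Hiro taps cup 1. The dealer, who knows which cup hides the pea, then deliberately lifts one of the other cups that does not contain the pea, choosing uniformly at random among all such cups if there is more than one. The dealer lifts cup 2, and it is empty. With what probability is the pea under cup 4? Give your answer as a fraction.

4/55

Condition on the true location of the pea.
If it is under cup 1 (prior 5/18): the dealer has 4 equally likely choices, so probability 1/4; weight (5/18)·(1/4) = 5/72.
If it is under cup 2 (prior 1/6): the dealer opened cup 2, so this case is ruled out; weight (1/6)·0 = 0.
If it is under cup 3 (prior 1/3): the dealer has 3 equally likely choices, so probability 1/3; weight (1/3)·(1/3) = 1/9.
If it is under cup 4 (prior 1/18): the dealer has 3 equally likely choices, so probability 1/3; weight (1/18)·(1/3) = 1/54.
If it is under cup 5 (prior 1/6): the dealer has 3 equally likely choices, so probability 1/3; weight (1/6)·(1/3) = 1/18.
The weights sum to 55/216.
So P(the pea under cup 4 | the dealer opened cup 2) = (1/54) / (55/216) = 4/55.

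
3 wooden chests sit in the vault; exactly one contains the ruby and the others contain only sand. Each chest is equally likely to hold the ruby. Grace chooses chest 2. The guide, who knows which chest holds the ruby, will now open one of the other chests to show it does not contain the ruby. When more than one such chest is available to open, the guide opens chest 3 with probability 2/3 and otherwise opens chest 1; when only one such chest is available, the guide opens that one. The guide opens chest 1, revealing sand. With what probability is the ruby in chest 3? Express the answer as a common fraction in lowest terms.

Apply Bayes' rule, conditioning on where the ruby actually is.
If it is in chest 1 (prior 1/3): the guide opened chest 1, so this case is ruled out; weight (1/3)·0 = 0.
If it is in chest 2 (prior 1/3): chest 3 is available but not opened, probability 1/3; weight (1/3)·(1/3) = 1/9.
If it is in chest 3 (prior 1/3): only chest 1 is available, probability 1; weight (1/3)·1 = 1/3.
The weights sum to 4/9.
So P(the ruby in chest 3 | the guide opened chest 1) = (1/3) / (4/9) = 3/4.

3/4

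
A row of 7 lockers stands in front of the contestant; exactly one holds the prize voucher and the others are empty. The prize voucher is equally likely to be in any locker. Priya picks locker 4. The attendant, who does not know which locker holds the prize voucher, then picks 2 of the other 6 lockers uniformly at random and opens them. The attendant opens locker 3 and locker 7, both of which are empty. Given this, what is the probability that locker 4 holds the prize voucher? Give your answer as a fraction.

Consider each possible location of the prize voucher in turn.
If it is in any of lockers 1, 2, 4, 5, and 6 (prior 1/7 each): the attendant picks exactly this set with probability 1/15 regardless, and none is the prize; weight (1/7)·(1/15) = 1/105 each.
If it is in either of lockers 3 and 7 (prior 1/7 each): that locker was opened and seen not to hold the prize — ruled out; weight (1/7)·0 = 0 each.
The weights sum to 1/21.
So P(the prize voucher in locker 4 | the attendant opened locker 3 and locker 7) = (1/105) / (1/21) = 1/5.

1/5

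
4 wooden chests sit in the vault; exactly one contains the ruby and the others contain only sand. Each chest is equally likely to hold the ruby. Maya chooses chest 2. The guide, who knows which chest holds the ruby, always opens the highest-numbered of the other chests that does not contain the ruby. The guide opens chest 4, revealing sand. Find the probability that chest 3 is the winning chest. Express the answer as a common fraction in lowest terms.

1/3

Consider each possible location of the ruby in turn.
If it is in any of chests 1, 2, and 3 (prior 1/4 each): chest 4 is the highest-numbered option available, probability 1; weight (1/4)·1 = 1/4 each.
If it is in chest 4 (prior 1/4): the guide opened chest 4, so this case is ruled out; weight (1/4)·0 = 0.
The weights sum to 3/4.
So P(the ruby in chest 3 | the guide opened chest 4) = (1/4) / (3/4) = 1/3.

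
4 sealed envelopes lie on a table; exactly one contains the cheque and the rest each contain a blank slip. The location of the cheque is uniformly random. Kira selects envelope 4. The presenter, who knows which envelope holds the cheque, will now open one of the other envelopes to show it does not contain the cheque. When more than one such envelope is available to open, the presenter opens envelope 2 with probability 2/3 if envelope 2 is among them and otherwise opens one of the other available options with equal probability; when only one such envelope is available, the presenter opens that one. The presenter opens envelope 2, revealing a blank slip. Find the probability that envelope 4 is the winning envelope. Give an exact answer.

Condition on the true location of the cheque.
If it is in any of envelopes 1, 3, and 4 (prior 1/4 each): envelope 2 is available, opened with probability 2/3; weight (1/4)·(2/3) = 1/6 each.
If it is in envelope 2 (prior 1/4): the presenter opened envelope 2, so this case is ruled out; weight (1/4)·0 = 0.
The weights sum to 1/2.
So P(the cheque in envelope 4 | the presenter opened envelope 2) = (1/6) / (1/2) = 1/3.

1/3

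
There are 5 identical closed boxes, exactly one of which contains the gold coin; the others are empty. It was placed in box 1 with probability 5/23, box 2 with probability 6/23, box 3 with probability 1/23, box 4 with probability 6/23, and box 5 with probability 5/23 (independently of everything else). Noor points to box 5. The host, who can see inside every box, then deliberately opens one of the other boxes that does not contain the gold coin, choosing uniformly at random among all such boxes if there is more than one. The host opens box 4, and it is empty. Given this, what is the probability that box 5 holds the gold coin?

Consider each possible location of the gold coin in turn.
If it is in box 1 (prior 5/23): the host has 3 equally likely choices, so probability 1/3; weight (5/23)·(1/3) = 5/69.
If it is in box 2 (prior 6/23): the host has 3 equally likely choices, so probability 1/3; weight (6/23)·(1/3) = 2/23.
If it is in box 3 (prior 1/23): the host has 3 equally likely choices, so probability 1/3; weight (1/23)·(1/3) = 1/69.
If it is in box 4 (prior 6/23): the host opened box 4, so this case is ruled out; weight (6/23)·0 = 0.
If it is in box 5 (prior 5/23): the host has 4 equally likely choices, so probability 1/4; weight (5/23)·(1/4) = 5/92.
The weights sum to 21/92.
So P(the gold coin in box 5 | the host opened box 4) = (5/92) / (21/92) = 5/21.

5/21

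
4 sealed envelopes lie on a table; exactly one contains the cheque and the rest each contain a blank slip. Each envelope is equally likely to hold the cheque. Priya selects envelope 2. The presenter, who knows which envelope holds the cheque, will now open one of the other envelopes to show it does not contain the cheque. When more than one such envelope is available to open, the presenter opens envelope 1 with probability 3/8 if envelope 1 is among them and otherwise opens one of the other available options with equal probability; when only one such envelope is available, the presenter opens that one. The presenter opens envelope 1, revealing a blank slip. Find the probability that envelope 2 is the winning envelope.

1/3

Consider each possible location of the cheque in turn.
If it is in envelope 1 (prior 1/4): the presenter opened envelope 1, so this case is ruled out; weight (1/4)·0 = 0.
If it is in any of envelopes 2, 3, and 4 (prior 1/4 each): envelope 1 is available, opened with probability 3/8; weight (1/4)·(3/8) = 3/32 each.
The weights sum to 9/32.
So P(the cheque in envelope 2 | the presenter opened envelope 1) = (3/32) / (9/32) = 1/3.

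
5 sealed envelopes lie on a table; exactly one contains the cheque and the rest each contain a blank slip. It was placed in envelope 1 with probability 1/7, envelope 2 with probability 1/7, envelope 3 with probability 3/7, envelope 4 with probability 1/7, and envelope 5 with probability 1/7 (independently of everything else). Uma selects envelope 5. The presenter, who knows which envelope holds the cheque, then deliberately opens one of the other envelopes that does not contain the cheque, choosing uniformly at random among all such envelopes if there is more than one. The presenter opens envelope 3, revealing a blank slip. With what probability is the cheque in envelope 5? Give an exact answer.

Apply Bayes' rule, conditioning on where the cheque actually is.
If it is in any of envelopes 1, 2, and 4 (prior 1/7 each): the presenter has 3 equally likely choices, so probability 1/3; weight (1/7)·(1/3) = 1/21 each.
If it is in envelope 3 (prior 3/7): the presenter opened envelope 3, so this case is ruled out; weight (3/7)·0 = 0.
If it is in envelope 5 (prior 1/7): the presenter has 4 equally likely choices, so probability 1/4; weight (1/7)·(1/4) = 1/28.
The weights sum to 5/28.
So P(the cheque in envelope 5 | the presenter opened envelope 3) = (1/28) / (5/28) = 1/5.

1/5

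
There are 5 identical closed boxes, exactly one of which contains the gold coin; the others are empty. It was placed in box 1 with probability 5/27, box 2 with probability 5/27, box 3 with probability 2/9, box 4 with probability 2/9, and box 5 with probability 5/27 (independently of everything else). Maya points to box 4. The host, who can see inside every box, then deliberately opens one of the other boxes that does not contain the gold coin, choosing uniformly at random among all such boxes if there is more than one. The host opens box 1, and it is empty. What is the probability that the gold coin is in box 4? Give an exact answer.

Consider each possible location of the gold coin in turn.
If it is in box 1 (prior 5/27): the host opened box 1, so this case is ruled out; weight (5/27)·0 = 0.
If it is in either of boxes 2 and 5 (prior 5/27 each): the host has 3 equally likely choices, so probability 1/3; weight (5/27)·(1/3) = 5/81 each.
If it is in box 3 (prior 2/9): the host has 3 equally likely choices, so probability 1/3; weight (2/9)·(1/3) = 2/27.
If it is in box 4 (prior 2/9): the host has 4 equally likely choices, so probability 1/4; weight (2/9)·(1/4) = 1/18.
The weights sum to 41/162.
So P(the gold coin in box 4 | the host opened box 1) = (1/18) / (41/162) = 9/41.

9/41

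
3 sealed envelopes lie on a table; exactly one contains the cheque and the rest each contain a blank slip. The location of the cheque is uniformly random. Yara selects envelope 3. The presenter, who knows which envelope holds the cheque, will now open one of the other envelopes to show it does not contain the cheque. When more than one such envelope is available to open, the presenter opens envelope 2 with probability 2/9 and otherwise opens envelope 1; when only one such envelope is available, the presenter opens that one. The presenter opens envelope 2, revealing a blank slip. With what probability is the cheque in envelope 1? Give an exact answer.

Condition on the true location of the cheque.
If it is in envelope 1 (prior 1/3): only envelope 2 is available, probability 1; weight (1/3)·1 = 1/3.
If it is in envelope 2 (prior 1/3): the presenter opened envelope 2, so this case is ruled out; weight (1/3)·0 = 0.
If it is in envelope 3 (prior 1/3): envelope 2 is available, opened with probability 2/9; weight (1/3)·(2/9) = 2/27.
The weights sum to 11/27.
So P(the cheque in envelope 1 | the presenter opened envelope 2) = (1/3) / (11/27) = 9/11.

9/11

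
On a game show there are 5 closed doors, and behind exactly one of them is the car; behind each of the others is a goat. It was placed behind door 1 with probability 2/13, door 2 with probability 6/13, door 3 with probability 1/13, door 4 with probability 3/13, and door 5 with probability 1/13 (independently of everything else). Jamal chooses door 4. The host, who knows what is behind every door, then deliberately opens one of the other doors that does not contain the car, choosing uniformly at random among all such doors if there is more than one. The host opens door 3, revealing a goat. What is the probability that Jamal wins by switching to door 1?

Apply Bayes' rule, conditioning on where the car actually is.
If it is behind door 1 (prior 2/13): the host has 3 equally likely choices, so probability 1/3; weight (2/13)·(1/3) = 2/39.
If it is behind door 2 (prior 6/13): the host has 3 equally likely choices, so probability 1/3; weight (6/13)·(1/3) = 2/13.
If it is behind door 3 (prior 1/13): the host opened door 3, so this case is ruled out; weight (1/13)·0 = 0.
If it is behind door 4 (prior 3/13): the host has 4 equally likely choices, so probability 1/4; weight (3/13)·(1/4) = 3/52.
If it is behind door 5 (prior 1/13): the host has 3 equally likely choices, so probability 1/3; weight (1/13)·(1/3) = 1/39.
The weights sum to 15/52.
So P(the car behind door 1 | the host opened door 3) = (2/39) / (15/52) = 8/45.

8/45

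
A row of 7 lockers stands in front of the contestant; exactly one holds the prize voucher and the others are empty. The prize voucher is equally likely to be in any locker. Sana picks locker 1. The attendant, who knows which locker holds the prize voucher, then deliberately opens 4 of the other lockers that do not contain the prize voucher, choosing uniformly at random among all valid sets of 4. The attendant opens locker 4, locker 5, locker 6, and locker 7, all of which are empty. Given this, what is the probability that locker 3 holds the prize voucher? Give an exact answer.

Apply Bayes' rule, conditioning on where the prize voucher actually is.
If it is in locker 1 (prior 1/7): the attendant has 15 equally likely choices, so probability 1/15; weight (1/7)·(1/15) = 1/105.
If it is in either of lockers 2 and 3 (prior 1/7 each): the attendant has 5 equally likely choices, so probability 1/5; weight (1/7)·(1/5) = 1/35 each.
If it is in any of lockers 4, 5, 6, and 7 (prior 1/7 each): that locker was opened and seen not to hold the prize — ruled out; weight (1/7)·0 = 0 each.
The weights sum to 1/15.
So P(the prize voucher in locker 3 | the attendant opened locker 4, locker 5, locker 6, and locker 7) = (1/35) / (1/15) = 3/7.

3/7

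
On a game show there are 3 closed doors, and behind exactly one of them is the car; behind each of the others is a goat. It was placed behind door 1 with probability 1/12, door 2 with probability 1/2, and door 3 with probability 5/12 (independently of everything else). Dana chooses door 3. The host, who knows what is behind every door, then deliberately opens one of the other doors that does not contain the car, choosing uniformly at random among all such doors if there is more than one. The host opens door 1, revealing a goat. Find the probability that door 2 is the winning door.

12/17

Consider each possible location of the car in turn.
If it is behind door 1 (prior 1/12): the host opened door 1, so this case is ruled out; weight (1/12)·0 = 0.
If it is behind door 2 (prior 1/2): the host has no choice, probability 1; weight (1/2)·1 = 1/2.
If it is behind door 3 (prior 5/12): the host has 2 equally likely choices, so probability 1/2; weight (5/12)·(1/2) = 5/24.
The weights sum to 17/24.
So P(the car behind door 2 | the host opened door 1) = (1/2) / (17/24) = 12/17.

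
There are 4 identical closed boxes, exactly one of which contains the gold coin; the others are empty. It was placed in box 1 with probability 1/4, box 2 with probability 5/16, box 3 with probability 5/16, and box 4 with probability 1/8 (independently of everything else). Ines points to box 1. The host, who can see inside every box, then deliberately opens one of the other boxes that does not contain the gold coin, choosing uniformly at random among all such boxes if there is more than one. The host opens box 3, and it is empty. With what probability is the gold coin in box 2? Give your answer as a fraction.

Consider each possible location of the gold coin in turn.
If it is in box 1 (prior 1/4): the host has 3 equally likely choices, so probability 1/3; weight (1/4)·(1/3) = 1/12.
If it is in box 2 (prior 5/16): the host has 2 equally likely choices, so probability 1/2; weight (5/16)·(1/2) = 5/32.
If it is in box 3 (prior 5/16): the host opened box 3, so this case is ruled out; weight (5/16)·0 = 0.
If it is in box 4 (prior 1/8): the host has 2 equally likely choices, so probability 1/2; weight (1/8)·(1/2) = 1/16.
The weights sum to 29/96.
So P(the gold coin in box 2 | the host opened box 3) = (5/32) / (29/96) = 15/29.

15/29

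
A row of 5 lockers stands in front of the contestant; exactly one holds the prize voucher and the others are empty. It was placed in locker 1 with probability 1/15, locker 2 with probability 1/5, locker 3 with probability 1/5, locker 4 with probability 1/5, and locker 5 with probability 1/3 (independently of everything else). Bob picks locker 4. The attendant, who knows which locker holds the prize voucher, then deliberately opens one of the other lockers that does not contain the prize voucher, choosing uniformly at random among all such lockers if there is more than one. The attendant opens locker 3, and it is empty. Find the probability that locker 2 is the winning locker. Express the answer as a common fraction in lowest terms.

Apply Bayes' rule, conditioning on where the prize voucher actually is.
If it is in locker 1 (prior 1/15): the attendant has 3 equally likely choices, so probability 1/3; weight (1/15)·(1/3) = 1/45.
If it is in locker 2 (prior 1/5): the attendant has 3 equally likely choices, so probability 1/3; weight (1/5)·(1/3) = 1/15.
If it is in locker 3 (prior 1/5): the attendant opened locker 3, so this case is ruled out; weight (1/5)·0 = 0.
If it is in locker 4 (prior 1/5): the attendant has 4 equally likely choices, so probability 1/4; weight (1/5)·(1/4) = 1/20.
If it is in locker 5 (prior 1/3): the attendant has 3 equally likely choices, so probability 1/3; weight (1/3)·(1/3) = 1/9.
The weights sum to 1/4.
So P(the prize voucher in locker 2 | the attendant opened locker 3) = (1/15) / (1/4) = 4/15.

4/15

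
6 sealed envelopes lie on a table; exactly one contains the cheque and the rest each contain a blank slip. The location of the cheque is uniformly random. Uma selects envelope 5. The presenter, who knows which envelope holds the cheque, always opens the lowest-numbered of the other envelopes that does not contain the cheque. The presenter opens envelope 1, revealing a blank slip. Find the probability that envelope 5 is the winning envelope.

Condition on the true location of the cheque.
If it is in envelope 1 (prior 1/6): the presenter opened envelope 1, so this case is ruled out; weight (1/6)·0 = 0.
If it is in any of envelopes 2, 3, 4, 5, and 6 (prior 1/6 each): envelope 1 is the lowest-numbered option available, probability 1; weight (1/6)·1 = 1/6 each.
The weights sum to 5/6.
So P(the cheque in envelope 5 | the presenter opened envelope 1) = (1/6) / (5/6) = 1/5.

1/5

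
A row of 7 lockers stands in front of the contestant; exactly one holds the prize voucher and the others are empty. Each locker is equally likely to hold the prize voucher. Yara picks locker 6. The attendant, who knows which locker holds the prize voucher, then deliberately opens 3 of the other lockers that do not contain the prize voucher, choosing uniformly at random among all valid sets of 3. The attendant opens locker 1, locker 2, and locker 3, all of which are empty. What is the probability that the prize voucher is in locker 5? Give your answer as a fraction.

Consider each possible location of the prize voucher in turn.
If it is in any of lockers 1, 2, and 3 (prior 1/7 each): that locker was opened and seen not to hold the prize — ruled out; weight (1/7)·0 = 0 each.
If it is in any of lockers 4, 5, and 7 (prior 1/7 each): the attendant has 10 equally likely choices, so probability 1/10; weight (1/7)·(1/10) = 1/70 each.
If it is in locker 6 (prior 1/7): the attendant has 20 equally likely choices, so probability 1/20; weight (1/7)·(1/20) = 1/140.
The weights sum to 1/20.
So P(the prize voucher in locker 5 | the attendant opened locker 1, locker 2, and locker 3) = (1/70) / (1/20) = 2/7.

2/7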